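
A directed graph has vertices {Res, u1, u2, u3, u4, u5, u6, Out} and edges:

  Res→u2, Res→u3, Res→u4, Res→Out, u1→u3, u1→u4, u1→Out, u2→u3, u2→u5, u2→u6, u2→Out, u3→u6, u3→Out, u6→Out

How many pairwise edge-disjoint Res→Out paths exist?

Assign every edge capacity 1; by Menger, the answer equals the max flow.
Path Res→Out (+1); total 1.
Path Res→u2→Out (+1); total 2.
Path Res→u3→Out (+1); total 3.
No residual Res→Out path; max flow = 3.
Certifying cut of size 3: {Res→Out, Res→u2, Res→u3}.

3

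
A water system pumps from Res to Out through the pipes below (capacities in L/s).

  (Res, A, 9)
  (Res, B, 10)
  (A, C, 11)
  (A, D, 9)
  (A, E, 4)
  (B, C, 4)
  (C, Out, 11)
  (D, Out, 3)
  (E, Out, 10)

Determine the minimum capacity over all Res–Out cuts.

Augment Res→A→C→Out: bottleneck 9, flow now 9.
Augment Res→B→C→Out: bottleneck 2, flow now 11.
Augment Res→B→C→A→D→Out: bottleneck 2, flow now 13. (uses reverse residual edge)
No augmenting path remains; maximum flow = 13.
By max-flow min-cut, the minimum cut capacity equals the max flow.
In the residual graph, reachable from Res: {Res, B}.
Min-cut edges: Res→A (9), B→C (4); capacity 9 + 4 = 13.

13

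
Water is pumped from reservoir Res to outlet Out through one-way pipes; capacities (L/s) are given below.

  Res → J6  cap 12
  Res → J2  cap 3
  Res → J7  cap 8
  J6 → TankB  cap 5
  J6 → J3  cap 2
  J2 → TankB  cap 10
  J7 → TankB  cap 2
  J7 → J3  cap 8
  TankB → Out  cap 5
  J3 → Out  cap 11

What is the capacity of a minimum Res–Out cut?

Augment Res→J6→TankB→Out: bottleneck 5, flow now 5.
Augment Res→J6→J3→Out: bottleneck 2, flow now 7.
Augment Res→J7→J3→Out: bottleneck 8, flow now 15.
No augmenting path remains; maximum flow = 15.
By max-flow min-cut, the minimum cut capacity equals the max flow.
In the residual graph, reachable from Res: {Res, J6, J2, TankB}.
Min-cut edges: Res→J7 (8), J6→J3 (2), TankB→Out (5); capacity 8 + 2 + 5 = 15.

15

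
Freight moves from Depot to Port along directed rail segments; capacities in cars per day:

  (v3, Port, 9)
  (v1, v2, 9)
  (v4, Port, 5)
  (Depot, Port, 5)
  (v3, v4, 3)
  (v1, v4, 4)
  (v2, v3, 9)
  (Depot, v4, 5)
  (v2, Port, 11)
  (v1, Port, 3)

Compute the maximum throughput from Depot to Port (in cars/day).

10

Augment Depot→Port: bottleneck 5, flow now 5.
Augment Depot→v4→Port: bottleneck 5, flow now 10.
No augmenting path remains; maximum flow = 10.
In the residual graph, reachable from Depot: {Depot}.
Min-cut edges: Depot→v4 (5), Depot→Port (5); capacity 5 + 5 = 10.
This cut is saturated, so no flow can exceed 10.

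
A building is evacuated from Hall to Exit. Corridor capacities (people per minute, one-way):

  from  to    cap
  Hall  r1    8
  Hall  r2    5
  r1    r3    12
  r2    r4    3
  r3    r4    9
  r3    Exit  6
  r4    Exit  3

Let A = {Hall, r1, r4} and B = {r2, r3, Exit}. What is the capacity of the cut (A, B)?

Edges leaving {Hall, r1, r4}: Hall→r2 (5), r1→r3 (12), r4→Exit (3).
Cut capacity = 5 + 12 + 3 = 20.

20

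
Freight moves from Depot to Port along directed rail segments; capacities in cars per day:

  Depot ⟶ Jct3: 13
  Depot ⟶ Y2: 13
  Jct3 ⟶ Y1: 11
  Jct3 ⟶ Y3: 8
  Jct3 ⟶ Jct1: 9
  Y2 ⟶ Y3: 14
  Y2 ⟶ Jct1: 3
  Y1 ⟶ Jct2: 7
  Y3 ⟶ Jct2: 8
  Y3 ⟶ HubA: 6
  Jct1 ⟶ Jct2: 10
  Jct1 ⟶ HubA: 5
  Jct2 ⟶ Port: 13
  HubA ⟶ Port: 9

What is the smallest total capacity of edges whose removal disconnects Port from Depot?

Augment Depot→Jct3→Y1→Jct2→Port: bottleneck 7, flow now 7.
Augment Depot→Jct3→Y3→Jct2→Port: bottleneck 6, flow now 13.
Augment Depot→Y2→Y3→HubA→Port: bottleneck 6, flow now 19.
Augment Depot→Y2→Jct1→HubA→Port: bottleneck 3, flow now 22.
No augmenting path remains; maximum flow = 22.
By max-flow min-cut, the minimum cut capacity equals the max flow.
In the residual graph, reachable from Depot: {Depot, Jct3, Y2, Y1, Y3, Jct1, Jct2, HubA}.
Min-cut edges: Jct2→Port (13), HubA→Port (9); capacity 13 + 9 = 22.

22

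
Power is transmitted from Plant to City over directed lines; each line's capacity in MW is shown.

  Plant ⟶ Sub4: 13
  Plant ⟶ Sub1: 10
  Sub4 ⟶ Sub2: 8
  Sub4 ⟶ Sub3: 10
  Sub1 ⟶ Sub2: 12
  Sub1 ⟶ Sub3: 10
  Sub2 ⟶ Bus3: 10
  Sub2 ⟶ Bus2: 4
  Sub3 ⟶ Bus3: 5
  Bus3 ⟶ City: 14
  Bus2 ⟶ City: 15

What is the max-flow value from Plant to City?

18

Augment Plant→Sub4→Sub2→Bus3→City: bottleneck 8, flow now 8.
Augment Plant→Sub4→Sub3→Bus3→City: bottleneck 5, flow now 13.
Augment Plant→Sub1→Sub2→Bus3→City: bottleneck 1, flow now 14.
Augment Plant→Sub1→Sub2→Bus2→City: bottleneck 4, flow now 18.
No augmenting path remains; maximum flow = 18.
In the residual graph, reachable from Plant: {Plant, Sub4, Sub1, Sub2, Sub3, Bus3}.
Min-cut edges: Sub2→Bus2 (4), Bus3→City (14); capacity 4 + 14 = 18.
This cut is saturated, so no flow can exceed 18.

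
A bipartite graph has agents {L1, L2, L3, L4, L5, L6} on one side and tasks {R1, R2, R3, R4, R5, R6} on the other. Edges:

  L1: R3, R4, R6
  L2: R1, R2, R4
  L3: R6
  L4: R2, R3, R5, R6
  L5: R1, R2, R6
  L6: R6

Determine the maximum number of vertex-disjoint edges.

Unit-capacity flow: source→left, listed edges, right→sink; max matching = max flow.
Augmenting path L1→R3 (+1); matched 1.
Augmenting path L2→R1 (+1); matched 2.
Augmenting path L3→R6 (+1); matched 3.
Augmenting path L4→R2 (+1); matched 4.
Augmenting path L5→R1→L2→R4 (+1); matched 5.
No augmenting path remains; maximum matching = 5.
König certificate: {L1, L2, L4, L5, R6} is a vertex cover of size 5 (every listed pair touches it), so no matching can be larger.

5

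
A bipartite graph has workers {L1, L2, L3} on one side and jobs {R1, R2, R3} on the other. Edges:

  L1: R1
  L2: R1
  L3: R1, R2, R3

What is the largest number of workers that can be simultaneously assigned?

Unit-capacity flow: source→left, listed edges, right→sink; max matching = max flow.
Augmenting path L1→R1 (+1); matched 1.
Augmenting path L3→R2 (+1); matched 2.
No augmenting path remains; maximum matching = 2.
König certificate: {L3, R1} is a vertex cover of size 2 (every listed pair touches it), so no matching can be larger.

2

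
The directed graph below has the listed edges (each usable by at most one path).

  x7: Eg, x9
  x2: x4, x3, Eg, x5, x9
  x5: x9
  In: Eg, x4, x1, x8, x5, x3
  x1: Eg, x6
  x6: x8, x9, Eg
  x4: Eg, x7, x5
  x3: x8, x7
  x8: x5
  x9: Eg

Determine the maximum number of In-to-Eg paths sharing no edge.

5

Assign every edge capacity 1; by Menger, the answer equals the max flow.
Path In→Eg (+1); total 1.
Path In→x1→Eg (+1); total 2.
Path In→x4→Eg (+1); total 3.
Path In→x3→x7→Eg (+1); total 4.
Path In→x5→x9→Eg (+1); total 5.
No residual In→Eg path; max flow = 5.
Certifying cut of size 5: {In→Eg, In→x1, In→x3, In→x4, x5→x9}.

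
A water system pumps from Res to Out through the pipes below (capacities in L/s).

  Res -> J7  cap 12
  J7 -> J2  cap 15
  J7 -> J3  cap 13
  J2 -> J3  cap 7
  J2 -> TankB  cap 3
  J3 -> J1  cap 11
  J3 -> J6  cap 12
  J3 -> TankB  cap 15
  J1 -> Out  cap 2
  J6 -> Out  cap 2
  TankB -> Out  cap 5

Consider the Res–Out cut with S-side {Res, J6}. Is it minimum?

Given cut capacity: 12 + 2 = 14.
Augment Res→J7→J2→TankB→Out: bottleneck 3, flow now 3.
Augment Res→J7→J3→J1→Out: bottleneck 2, flow now 5.
Augment Res→J7→J3→J6→Out: bottleneck 2, flow now 7.
Augment Res→J7→J3→TankB→Out: bottleneck 2, flow now 9.
No augmenting path remains; maximum flow = 9.
In the residual graph, reachable from Res: {Res, J7, J2, J3, J1, J6, TankB}.
Min-cut edges: J1→Out (2), J6→Out (2), TankB→Out (5); capacity 2 + 2 + 5 = 9.
Cut capacity 14 exceeds the max flow 9, so it is not minimum.

No — its capacity is 14, but the minimum cut has capacity 9.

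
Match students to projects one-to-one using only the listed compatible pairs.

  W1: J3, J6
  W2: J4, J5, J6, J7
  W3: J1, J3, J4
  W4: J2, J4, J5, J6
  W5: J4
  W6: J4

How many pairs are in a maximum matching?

Unit-capacity flow: source→left, listed edges, right→sink; max matching = max flow.
Augmenting path W1→J3 (+1); matched 1.
Augmenting path W2→J4 (+1); matched 2.
Augmenting path W3→J1 (+1); matched 3.
Augmenting path W4→J2 (+1); matched 4.
Augmenting path W5→J4→W2→J5 (+1); matched 5.
No augmenting path remains; maximum matching = 5.
König certificate: {W1, W2, W3, W4, J4} is a vertex cover of size 5 (every listed pair touches it), so no matching can be larger.

5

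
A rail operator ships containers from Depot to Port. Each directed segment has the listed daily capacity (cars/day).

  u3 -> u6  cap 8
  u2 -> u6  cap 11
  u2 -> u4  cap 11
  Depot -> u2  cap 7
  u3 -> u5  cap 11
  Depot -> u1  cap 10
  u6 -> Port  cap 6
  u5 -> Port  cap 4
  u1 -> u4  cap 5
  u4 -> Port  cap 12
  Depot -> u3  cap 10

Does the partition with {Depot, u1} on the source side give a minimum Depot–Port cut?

Given cut capacity: 7 + 10 + 5 = 22.
Augment Depot→u1→u4→Port: bottleneck 5, flow now 5.
Augment Depot→u2→u4→Port: bottleneck 7, flow now 12.
Augment Depot→u3→u5→Port: bottleneck 4, flow now 16.
Augment Depot→u3→u6→Port: bottleneck 6, flow now 22.
No augmenting path remains; maximum flow = 22.
Cut capacity 22 equals the max flow, so it is a minimum cut.

Yes — it is a minimum cut (capacity 22).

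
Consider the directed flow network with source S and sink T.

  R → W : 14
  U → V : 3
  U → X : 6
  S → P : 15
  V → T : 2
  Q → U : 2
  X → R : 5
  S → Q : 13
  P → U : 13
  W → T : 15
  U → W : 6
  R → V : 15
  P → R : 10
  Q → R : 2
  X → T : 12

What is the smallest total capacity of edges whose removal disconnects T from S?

19

Augment S→P→R→V→T: bottleneck 2, flow now 2.
Augment S→P→R→W→T: bottleneck 8, flow now 10.
Augment S→P→U→W→T: bottleneck 5, flow now 15.
Augment S→Q→R→W→T: bottleneck 2, flow now 17.
Augment S→Q→U→X→T: bottleneck 2, flow now 19.
No augmenting path remains; maximum flow = 19.
By max-flow min-cut, the minimum cut capacity equals the max flow.
In the residual graph, reachable from S: {S, Q}.
Min-cut edges: S→P (15), Q→R (2), Q→U (2); capacity 15 + 2 + 2 = 19.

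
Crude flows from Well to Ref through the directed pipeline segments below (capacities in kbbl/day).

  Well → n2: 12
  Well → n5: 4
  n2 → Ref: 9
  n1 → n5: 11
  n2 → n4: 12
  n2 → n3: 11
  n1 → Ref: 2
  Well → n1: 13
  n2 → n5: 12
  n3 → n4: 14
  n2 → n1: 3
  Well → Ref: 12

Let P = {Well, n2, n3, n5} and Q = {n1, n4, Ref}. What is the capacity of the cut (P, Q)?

Edges leaving {Well, n2, n3, n5}: Well→n1 (13), Well→Ref (12), n2→n1 (3), n2→n4 (12), n2→Ref (9), n3→n4 (14).
Cut capacity = 13 + 12 + 3 + 12 + 9 + 14 = 63.

63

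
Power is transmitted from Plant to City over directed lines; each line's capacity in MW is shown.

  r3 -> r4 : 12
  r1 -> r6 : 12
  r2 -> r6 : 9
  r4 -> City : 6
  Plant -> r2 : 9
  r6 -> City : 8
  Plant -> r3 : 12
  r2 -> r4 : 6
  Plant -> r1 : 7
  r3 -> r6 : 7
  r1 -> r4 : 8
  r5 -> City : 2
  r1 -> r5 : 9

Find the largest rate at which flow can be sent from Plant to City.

Augment Plant→r1→r4→City: bottleneck 6, flow now 6.
Augment Plant→r1→r5→City: bottleneck 1, flow now 7.
Augment Plant→r2→r6→City: bottleneck 8, flow now 15.
Augment Plant→r2→r4→r1→r5→City: bottleneck 1, flow now 16. (uses reverse residual edge)
No augmenting path remains; maximum flow = 16.
In the residual graph, reachable from Plant: {Plant, r1, r2, r3, r4, r5, r6}.
Min-cut edges: r4→City (6), r5→City (2), r6→City (8); capacity 6 + 2 + 8 = 16.
This cut is saturated, so no flow can exceed 16.

16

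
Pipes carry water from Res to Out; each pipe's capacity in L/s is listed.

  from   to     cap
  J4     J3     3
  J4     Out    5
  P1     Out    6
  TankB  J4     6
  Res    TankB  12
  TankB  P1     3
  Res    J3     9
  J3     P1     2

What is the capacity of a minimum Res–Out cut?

10

Augment Res→J3→P1→Out: bottleneck 2, flow now 2.
Augment Res→TankB→J4→Out: bottleneck 5, flow now 7.
Augment Res→TankB→P1→Out: bottleneck 3, flow now 10.
No augmenting path remains; maximum flow = 10.
By max-flow min-cut, the minimum cut capacity equals the max flow.
In the residual graph, reachable from Res: {Res, J3, TankB, J4}.
Min-cut edges: J3→P1 (2), TankB→P1 (3), J4→Out (5); capacity 2 + 3 + 5 = 10.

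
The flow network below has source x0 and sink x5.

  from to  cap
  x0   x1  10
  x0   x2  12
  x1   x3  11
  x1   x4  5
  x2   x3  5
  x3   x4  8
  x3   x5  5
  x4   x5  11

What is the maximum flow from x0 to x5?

15

Augment x0→x1→x3→x5: bottleneck 5, flow now 5.
Augment x0→x1→x4→x5: bottleneck 5, flow now 10.
Augment x0→x2→x3→x4→x5: bottleneck 5, flow now 15.
No augmenting path remains; maximum flow = 15.
In the residual graph, reachable from x0: {x0, x2}.
Min-cut edges: x0→x1 (10), x2→x3 (5); capacity 10 + 5 = 15.
This cut is saturated, so no flow can exceed 15.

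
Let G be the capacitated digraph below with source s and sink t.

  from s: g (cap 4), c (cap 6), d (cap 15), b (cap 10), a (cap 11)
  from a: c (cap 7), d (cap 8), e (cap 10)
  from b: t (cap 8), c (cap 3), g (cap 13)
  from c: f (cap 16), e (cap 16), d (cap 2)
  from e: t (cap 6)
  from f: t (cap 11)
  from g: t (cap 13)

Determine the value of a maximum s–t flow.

31

Augment s→b→t: bottleneck 8, flow now 8.
Augment s→g→t: bottleneck 4, flow now 12.
Augment s→a→e→t: bottleneck 6, flow now 18.
Augment s→b→g→t: bottleneck 2, flow now 20.
Augment s→c→f→t: bottleneck 6, flow now 26.
Augment s→a→c→f→t: bottleneck 5, flow now 31.
No augmenting path remains; maximum flow = 31.
In the residual graph, reachable from s: {s, d}.
Min-cut edges: s→a (11), s→b (10), s→c (6), s→g (4); capacity 11 + 10 + 6 + 4 = 31.
This cut is saturated, so no flow can exceed 31.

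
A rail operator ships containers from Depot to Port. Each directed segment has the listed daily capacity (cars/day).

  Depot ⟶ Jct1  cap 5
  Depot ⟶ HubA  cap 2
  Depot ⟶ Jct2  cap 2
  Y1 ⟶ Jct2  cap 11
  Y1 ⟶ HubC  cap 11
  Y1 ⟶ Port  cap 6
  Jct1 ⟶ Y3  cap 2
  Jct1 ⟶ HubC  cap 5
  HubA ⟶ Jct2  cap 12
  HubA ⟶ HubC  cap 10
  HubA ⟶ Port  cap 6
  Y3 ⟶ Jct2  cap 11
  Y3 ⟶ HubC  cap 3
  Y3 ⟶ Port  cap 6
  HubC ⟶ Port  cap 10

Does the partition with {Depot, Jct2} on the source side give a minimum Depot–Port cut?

Given cut capacity: 5 + 2 = 7.
Augment Depot→HubA→Port: bottleneck 2, flow now 2.
Augment Depot→Jct1→Y3→Port: bottleneck 2, flow now 4.
Augment Depot→Jct1→HubC→Port: bottleneck 3, flow now 7.
No augmenting path remains; maximum flow = 7.
Cut capacity 7 equals the max flow, so it is a minimum cut.

Yes — it is a minimum cut (capacity 7).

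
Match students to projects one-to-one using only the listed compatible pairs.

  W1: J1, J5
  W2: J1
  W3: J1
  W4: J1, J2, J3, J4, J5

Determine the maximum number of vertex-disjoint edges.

Unit-capacity flow: source→left, listed edges, right→sink; max matching = max flow.
Augmenting path W1→J1 (+1); matched 1.
Augmenting path W4→J2 (+1); matched 2.
Augmenting path W2→J1→W1→J5 (+1); matched 3.
No augmenting path remains; maximum matching = 3.
König certificate: {W1, W4, J1} is a vertex cover of size 3 (every listed pair touches it), so no matching can be larger.

3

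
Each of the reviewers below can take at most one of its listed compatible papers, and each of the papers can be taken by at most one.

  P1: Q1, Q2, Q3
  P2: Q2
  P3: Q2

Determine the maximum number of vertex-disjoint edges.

2

Unit-capacity flow: source→left, listed edges, right→sink; max matching = max flow.
Augmenting path P1→Q1 (+1); matched 1.
Augmenting path P2→Q2 (+1); matched 2.
No augmenting path remains; maximum matching = 2.
König certificate: {P1, Q2} is a vertex cover of size 2 (every listed pair touches it), so no matching can be larger.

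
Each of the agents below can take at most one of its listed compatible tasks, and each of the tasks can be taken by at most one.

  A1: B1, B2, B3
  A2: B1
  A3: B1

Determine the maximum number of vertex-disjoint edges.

Unit-capacity flow: source→left, listed edges, right→sink; max matching = max flow.
Augmenting path A1→B1 (+1); matched 1.
Augmenting path A2→B1→A1→B2 (+1); matched 2.
No augmenting path remains; maximum matching = 2.
König certificate: {A1, B1} is a vertex cover of size 2 (every listed pair touches it), so no matching can be larger.

2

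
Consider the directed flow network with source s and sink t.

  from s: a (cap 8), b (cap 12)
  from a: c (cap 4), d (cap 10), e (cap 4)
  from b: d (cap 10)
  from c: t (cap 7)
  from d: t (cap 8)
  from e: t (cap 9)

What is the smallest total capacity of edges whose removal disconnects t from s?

Augment s→a→c→t: bottleneck 4, flow now 4.
Augment s→a→d→t: bottleneck 4, flow now 8.
Augment s→b→d→t: bottleneck 4, flow now 12.
Augment s→b→d→a→e→t: bottleneck 4, flow now 16. (uses reverse residual edge)
No augmenting path remains; maximum flow = 16.
By max-flow min-cut, the minimum cut capacity equals the max flow.
In the residual graph, reachable from s: {s, b, d}.
Min-cut edges: s→a (8), d→t (8); capacity 8 + 8 = 16.

16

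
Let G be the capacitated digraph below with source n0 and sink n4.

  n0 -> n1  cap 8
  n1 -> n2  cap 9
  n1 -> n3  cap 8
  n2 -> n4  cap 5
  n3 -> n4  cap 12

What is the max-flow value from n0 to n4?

Augment n0→n1→n2→n4: bottleneck 5, flow now 5.
Augment n0→n1→n3→n4: bottleneck 3, flow now 8.
No augmenting path remains; maximum flow = 8.
In the residual graph, reachable from n0: {n0}.
Min-cut edges: n0→n1 (8); capacity 8 = 8.
This cut is saturated, so no flow can exceed 8.

8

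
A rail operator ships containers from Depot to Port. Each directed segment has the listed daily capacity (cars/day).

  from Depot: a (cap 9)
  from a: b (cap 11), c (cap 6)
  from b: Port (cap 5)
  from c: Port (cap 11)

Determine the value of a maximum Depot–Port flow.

Augment Depot→a→b→Port: bottleneck 5, flow now 5.
Augment Depot→a→c→Port: bottleneck 4, flow now 9.
No augmenting path remains; maximum flow = 9.
In the residual graph, reachable from Depot: {Depot}.
Min-cut edges: Depot→a (9); capacity 9 = 9.
This cut is saturated, so no flow can exceed 9.

9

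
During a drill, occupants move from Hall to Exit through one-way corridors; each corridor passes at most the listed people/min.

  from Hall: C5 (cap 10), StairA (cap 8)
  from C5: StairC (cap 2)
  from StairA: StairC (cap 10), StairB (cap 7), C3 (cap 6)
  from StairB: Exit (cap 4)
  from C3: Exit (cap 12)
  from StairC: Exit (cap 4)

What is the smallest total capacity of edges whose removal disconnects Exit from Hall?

Augment Hall→C5→StairC→Exit: bottleneck 2, flow now 2.
Augment Hall→StairA→StairB→Exit: bottleneck 4, flow now 6.
Augment Hall→StairA→C3→Exit: bottleneck 4, flow now 10.
No augmenting path remains; maximum flow = 10.
By max-flow min-cut, the minimum cut capacity equals the max flow.
In the residual graph, reachable from Hall: {Hall, C5}.
Min-cut edges: Hall→StairA (8), C5→StairC (2); capacity 8 + 2 = 10.

10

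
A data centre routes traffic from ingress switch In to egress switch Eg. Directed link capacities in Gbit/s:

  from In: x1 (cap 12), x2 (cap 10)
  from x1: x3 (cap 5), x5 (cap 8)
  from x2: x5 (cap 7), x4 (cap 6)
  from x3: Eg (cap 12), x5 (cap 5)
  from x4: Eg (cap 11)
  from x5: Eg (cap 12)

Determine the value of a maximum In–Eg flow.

Augment In→x1→x3→Eg: bottleneck 5, flow now 5.
Augment In→x1→x5→Eg: bottleneck 7, flow now 12.
Augment In→x2→x4→Eg: bottleneck 6, flow now 18.
Augment In→x2→x5→Eg: bottleneck 4, flow now 22.
No augmenting path remains; maximum flow = 22.
In the residual graph, reachable from In: {In}.
Min-cut edges: In→x1 (12), In→x2 (10); capacity 12 + 10 = 22.
This cut is saturated, so no flow can exceed 22.

22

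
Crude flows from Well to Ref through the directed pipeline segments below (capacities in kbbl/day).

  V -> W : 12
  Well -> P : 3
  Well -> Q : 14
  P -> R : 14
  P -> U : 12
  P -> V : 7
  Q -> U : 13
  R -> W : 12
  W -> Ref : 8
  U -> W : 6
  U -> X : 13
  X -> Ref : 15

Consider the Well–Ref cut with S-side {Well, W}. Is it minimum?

Given cut capacity: 3 + 14 + 8 = 25.
Augment Well→P→R→W→Ref: bottleneck 3, flow now 3.
Augment Well→Q→U→W→Ref: bottleneck 5, flow now 8.
Augment Well→Q→U→X→Ref: bottleneck 8, flow now 16.
No augmenting path remains; maximum flow = 16.
In the residual graph, reachable from Well: {Well, Q}.
Min-cut edges: Well→P (3), Q→U (13); capacity 3 + 13 = 16.
Cut capacity 25 exceeds the max flow 16, so it is not minimum.

No — its capacity is 25, but the minimum cut has capacity 16.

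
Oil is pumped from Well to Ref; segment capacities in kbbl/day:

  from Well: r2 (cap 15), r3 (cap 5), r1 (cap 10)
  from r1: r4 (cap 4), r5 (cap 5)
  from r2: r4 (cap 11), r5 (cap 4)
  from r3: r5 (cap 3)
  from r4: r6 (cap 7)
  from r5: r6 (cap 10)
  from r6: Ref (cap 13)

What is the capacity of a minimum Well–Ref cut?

Augment Well→r1→r4→r6→Ref: bottleneck 4, flow now 4.
Augment Well→r1→r5→r6→Ref: bottleneck 5, flow now 9.
Augment Well→r2→r4→r6→Ref: bottleneck 3, flow now 12.
Augment Well→r2→r5→r6→Ref: bottleneck 1, flow now 13.
No augmenting path remains; maximum flow = 13.
By max-flow min-cut, the minimum cut capacity equals the max flow.
In the residual graph, reachable from Well: {Well, r1, r2, r3, r4, r5, r6}.
Min-cut edges: r6→Ref (13); capacity 13 = 13.

13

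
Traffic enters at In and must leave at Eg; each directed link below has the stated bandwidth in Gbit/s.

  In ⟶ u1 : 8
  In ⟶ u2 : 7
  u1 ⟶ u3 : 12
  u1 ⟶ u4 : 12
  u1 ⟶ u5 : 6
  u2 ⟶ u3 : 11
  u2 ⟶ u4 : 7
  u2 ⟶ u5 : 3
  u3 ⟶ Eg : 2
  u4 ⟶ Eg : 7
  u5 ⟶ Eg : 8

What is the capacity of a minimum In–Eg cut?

15

Augment In→u1→u3→Eg: bottleneck 2, flow now 2.
Augment In→u1→u4→Eg: bottleneck 6, flow now 8.
Augment In→u2→u4→Eg: bottleneck 1, flow now 9.
Augment In→u2→u5→Eg: bottleneck 3, flow now 12.
Augment In→u2→u3→u1→u5→Eg: bottleneck 2, flow now 14. (uses reverse residual edge)
Augment In→u2→u4→u1→u5→Eg: bottleneck 1, flow now 15. (uses reverse residual edge)
No augmenting path remains; maximum flow = 15.
By max-flow min-cut, the minimum cut capacity equals the max flow.
In the residual graph, reachable from In: {In}.
Min-cut edges: In→u1 (8), In→u2 (7); capacity 8 + 7 = 15.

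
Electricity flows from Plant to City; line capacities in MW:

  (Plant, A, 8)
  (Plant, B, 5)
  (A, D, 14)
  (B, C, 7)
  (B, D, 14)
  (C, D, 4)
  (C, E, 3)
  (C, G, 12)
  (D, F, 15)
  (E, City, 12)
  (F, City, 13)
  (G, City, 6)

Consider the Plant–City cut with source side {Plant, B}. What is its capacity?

Edges leaving {Plant, B}: Plant→A (8), B→C (7), B→D (14).
Cut capacity = 8 + 7 + 14 = 29.

29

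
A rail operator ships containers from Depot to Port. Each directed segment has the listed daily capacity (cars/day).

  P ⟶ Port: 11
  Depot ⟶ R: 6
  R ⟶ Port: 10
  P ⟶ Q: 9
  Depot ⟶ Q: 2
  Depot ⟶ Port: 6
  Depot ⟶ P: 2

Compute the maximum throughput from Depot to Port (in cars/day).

Augment Depot→Port: bottleneck 6, flow now 6.
Augment Depot→P→Port: bottleneck 2, flow now 8.
Augment Depot→R→Port: bottleneck 6, flow now 14.
No augmenting path remains; maximum flow = 14.
In the residual graph, reachable from Depot: {Depot, Q}.
Min-cut edges: Depot→P (2), Depot→R (6), Depot→Port (6); capacity 2 + 6 + 6 = 14.
This cut is saturated, so no flow can exceed 14.

14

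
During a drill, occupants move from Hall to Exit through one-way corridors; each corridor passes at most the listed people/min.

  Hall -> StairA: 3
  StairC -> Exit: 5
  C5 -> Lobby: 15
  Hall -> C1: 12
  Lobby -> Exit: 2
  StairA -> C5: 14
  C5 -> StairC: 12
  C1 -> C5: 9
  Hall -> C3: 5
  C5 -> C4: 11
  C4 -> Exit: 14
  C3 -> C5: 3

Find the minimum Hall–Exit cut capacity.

Augment Hall→C3→C5→C4→Exit: bottleneck 3, flow now 3.
Augment Hall→C1→C5→C4→Exit: bottleneck 8, flow now 11.
Augment Hall→C1→C5→Lobby→Exit: bottleneck 1, flow now 12.
Augment Hall→StairA→C5→Lobby→Exit: bottleneck 1, flow now 13.
Augment Hall→StairA→C5→StairC→Exit: bottleneck 2, flow now 15.
No augmenting path remains; maximum flow = 15.
By max-flow min-cut, the minimum cut capacity equals the max flow.
In the residual graph, reachable from Hall: {Hall, C3, C1}.
Min-cut edges: Hall→StairA (3), C3→C5 (3), C1→C5 (9); capacity 3 + 3 + 9 = 15.

15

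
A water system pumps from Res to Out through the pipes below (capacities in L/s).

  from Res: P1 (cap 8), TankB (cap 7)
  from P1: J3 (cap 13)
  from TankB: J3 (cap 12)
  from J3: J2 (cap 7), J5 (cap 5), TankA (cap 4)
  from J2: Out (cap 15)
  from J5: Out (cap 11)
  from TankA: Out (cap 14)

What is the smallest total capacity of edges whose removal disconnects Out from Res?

15

Augment Res→P1→J3→J2→Out: bottleneck 7, flow now 7.
Augment Res→P1→J3→J5→Out: bottleneck 1, flow now 8.
Augment Res→TankB→J3→J5→Out: bottleneck 4, flow now 12.
Augment Res→TankB→J3→TankA→Out: bottleneck 3, flow now 15.
No augmenting path remains; maximum flow = 15.
By max-flow min-cut, the minimum cut capacity equals the max flow.
In the residual graph, reachable from Res: {Res}.
Min-cut edges: Res→P1 (8), Res→TankB (7); capacity 8 + 7 = 15.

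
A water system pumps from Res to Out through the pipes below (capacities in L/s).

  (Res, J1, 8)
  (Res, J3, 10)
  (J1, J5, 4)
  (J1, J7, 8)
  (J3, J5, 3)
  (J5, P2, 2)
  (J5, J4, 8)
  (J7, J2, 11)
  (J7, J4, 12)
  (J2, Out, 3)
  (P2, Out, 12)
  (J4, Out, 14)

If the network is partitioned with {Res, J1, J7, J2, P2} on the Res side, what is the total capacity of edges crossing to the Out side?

Edges leaving {Res, J1, J7, J2, P2}: Res→J3 (10), J1→J5 (4), J7→J4 (12), J2→Out (3), P2→Out (12).
Cut capacity = 10 + 4 + 12 + 3 + 12 = 41.

41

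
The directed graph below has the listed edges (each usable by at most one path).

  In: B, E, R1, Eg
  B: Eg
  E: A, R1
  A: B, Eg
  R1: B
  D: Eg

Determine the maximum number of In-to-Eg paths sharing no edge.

Assign every edge capacity 1; by Menger, the answer equals the max flow.
Path In→Eg (+1); total 1.
Path In→B→Eg (+1); total 2.
Path In→E→A→Eg (+1); total 3.
No residual In→Eg path; max flow = 3.
Certifying cut of size 3: {B→Eg, In→E, In→Eg}.

3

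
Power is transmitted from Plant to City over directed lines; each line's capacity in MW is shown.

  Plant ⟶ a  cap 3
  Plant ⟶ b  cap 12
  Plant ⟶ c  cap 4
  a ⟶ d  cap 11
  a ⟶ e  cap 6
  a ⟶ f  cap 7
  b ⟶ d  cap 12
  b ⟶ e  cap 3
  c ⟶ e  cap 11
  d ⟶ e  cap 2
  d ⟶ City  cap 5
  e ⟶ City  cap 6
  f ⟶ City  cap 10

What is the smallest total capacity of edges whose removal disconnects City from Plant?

14

Augment Plant→a→d→City: bottleneck 3, flow now 3.
Augment Plant→b→d→City: bottleneck 2, flow now 5.
Augment Plant→b→e→City: bottleneck 3, flow now 8.
Augment Plant→c→e→City: bottleneck 3, flow now 11.
Augment Plant→b→d→a→f→City: bottleneck 3, flow now 14. (uses reverse residual edge)
No augmenting path remains; maximum flow = 14.
By max-flow min-cut, the minimum cut capacity equals the max flow.
In the residual graph, reachable from Plant: {Plant, b, c, d, e}.
Min-cut edges: Plant→a (3), d→City (5), e→City (6); capacity 3 + 5 + 6 = 14.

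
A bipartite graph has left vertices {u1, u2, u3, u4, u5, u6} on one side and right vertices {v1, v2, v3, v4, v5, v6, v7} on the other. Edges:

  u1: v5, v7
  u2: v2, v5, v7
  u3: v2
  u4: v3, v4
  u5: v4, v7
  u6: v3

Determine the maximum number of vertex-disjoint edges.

5

Unit-capacity flow: source→left, listed edges, right→sink; max matching = max flow.
Augmenting path u1→v5 (+1); matched 1.
Augmenting path u2→v2 (+1); matched 2.
Augmenting path u4→v3 (+1); matched 3.
Augmenting path u5→v4 (+1); matched 4.
Augmenting path u3→v2→u2→v7 (+1); matched 5.
No augmenting path remains; maximum matching = 5.
König certificate: {v2, v3, v4, v5, v7} is a vertex cover of size 5 (every listed pair touches it), so no matching can be larger.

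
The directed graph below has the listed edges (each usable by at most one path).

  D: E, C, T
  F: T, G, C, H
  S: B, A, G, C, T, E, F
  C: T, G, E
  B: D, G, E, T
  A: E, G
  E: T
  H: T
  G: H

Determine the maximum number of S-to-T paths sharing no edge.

6

Assign every edge capacity 1; by Menger, the answer equals the max flow.
Path S→T (+1); total 1.
Path S→B→T (+1); total 2.
Path S→C→T (+1); total 3.
Path S→E→T (+1); total 4.
Path S→F→T (+1); total 5.
Path S→G→H→T (+1); total 6.
No residual S→T path; max flow = 6.
Certifying cut of size 6: {E→T, G→H, S→B, S→C, S→F, S→T}.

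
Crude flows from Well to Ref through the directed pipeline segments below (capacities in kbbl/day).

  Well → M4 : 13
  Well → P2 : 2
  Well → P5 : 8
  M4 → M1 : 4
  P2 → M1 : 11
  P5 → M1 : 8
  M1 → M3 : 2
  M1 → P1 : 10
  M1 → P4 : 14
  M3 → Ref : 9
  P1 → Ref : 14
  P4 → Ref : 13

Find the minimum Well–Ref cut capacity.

Augment Well→M4→M1→M3→Ref: bottleneck 2, flow now 2.
Augment Well→M4→M1→P1→Ref: bottleneck 2, flow now 4.
Augment Well→P2→M1→P1→Ref: bottleneck 2, flow now 6.
Augment Well→P5→M1→P1→Ref: bottleneck 6, flow now 12.
Augment Well→P5→M1→P4→Ref: bottleneck 2, flow now 14.
No augmenting path remains; maximum flow = 14.
By max-flow min-cut, the minimum cut capacity equals the max flow.
In the residual graph, reachable from Well: {Well, M4}.
Min-cut edges: Well→P2 (2), Well→P5 (8), M4→M1 (4); capacity 2 + 8 + 4 = 14.

14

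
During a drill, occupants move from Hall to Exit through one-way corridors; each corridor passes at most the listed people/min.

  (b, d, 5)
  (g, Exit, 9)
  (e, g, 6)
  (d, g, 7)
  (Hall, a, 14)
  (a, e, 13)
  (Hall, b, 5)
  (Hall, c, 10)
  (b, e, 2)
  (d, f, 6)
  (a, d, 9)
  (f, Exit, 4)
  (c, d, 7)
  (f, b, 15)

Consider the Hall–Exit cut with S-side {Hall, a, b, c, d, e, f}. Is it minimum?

No — its capacity is 17, but the minimum cut has capacity 13.

Given cut capacity: 7 + 6 + 4 = 17.
Augment Hall→a→d→f→Exit: bottleneck 4, flow now 4.
Augment Hall→a→d→g→Exit: bottleneck 5, flow now 9.
Augment Hall→a→e→g→Exit: bottleneck 4, flow now 13.
No augmenting path remains; maximum flow = 13.
In the residual graph, reachable from Hall: {Hall, a, b, c, d, e, f, g}.
Min-cut edges: f→Exit (4), g→Exit (9); capacity 4 + 9 = 13.
Cut capacity 17 exceeds the max flow 13, so it is not minimum.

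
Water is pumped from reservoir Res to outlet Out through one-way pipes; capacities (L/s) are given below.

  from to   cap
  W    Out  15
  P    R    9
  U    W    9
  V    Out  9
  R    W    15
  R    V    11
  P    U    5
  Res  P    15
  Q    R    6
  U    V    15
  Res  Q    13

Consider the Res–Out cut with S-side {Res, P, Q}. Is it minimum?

Yes — it is a minimum cut (capacity 20).

Given cut capacity: 9 + 5 + 6 = 20.
Augment Res→P→R→V→Out: bottleneck 9, flow now 9.
Augment Res→P→U→W→Out: bottleneck 5, flow now 14.
Augment Res→Q→R→W→Out: bottleneck 6, flow now 20.
No augmenting path remains; maximum flow = 20.
Cut capacity 20 equals the max flow, so it is a minimum cut.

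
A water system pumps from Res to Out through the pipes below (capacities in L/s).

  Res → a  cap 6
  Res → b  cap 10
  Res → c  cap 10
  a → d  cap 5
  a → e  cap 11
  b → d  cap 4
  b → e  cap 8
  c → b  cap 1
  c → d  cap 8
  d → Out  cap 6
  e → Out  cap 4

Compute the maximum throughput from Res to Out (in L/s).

10

Augment Res→a→d→Out: bottleneck 5, flow now 5.
Augment Res→a→e→Out: bottleneck 1, flow now 6.
Augment Res→b→d→Out: bottleneck 1, flow now 7.
Augment Res→b→e→Out: bottleneck 3, flow now 10.
No augmenting path remains; maximum flow = 10.
In the residual graph, reachable from Res: {Res, a, b, c, d, e}.
Min-cut edges: d→Out (6), e→Out (4); capacity 6 + 4 = 10.
This cut is saturated, so no flow can exceed 10.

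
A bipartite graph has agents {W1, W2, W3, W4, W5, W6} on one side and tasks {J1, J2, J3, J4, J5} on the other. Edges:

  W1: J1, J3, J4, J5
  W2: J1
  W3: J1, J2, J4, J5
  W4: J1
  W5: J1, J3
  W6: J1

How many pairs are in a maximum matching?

4

Unit-capacity flow: source→left, listed edges, right→sink; max matching = max flow.
Augmenting path W1→J1 (+1); matched 1.
Augmenting path W3→J2 (+1); matched 2.
Augmenting path W5→J3 (+1); matched 3.
Augmenting path W2→J1→W1→J4 (+1); matched 4.
No augmenting path remains; maximum matching = 4.
König certificate: {W1, W3, W5, J1} is a vertex cover of size 4 (every listed pair touches it), so no matching can be larger.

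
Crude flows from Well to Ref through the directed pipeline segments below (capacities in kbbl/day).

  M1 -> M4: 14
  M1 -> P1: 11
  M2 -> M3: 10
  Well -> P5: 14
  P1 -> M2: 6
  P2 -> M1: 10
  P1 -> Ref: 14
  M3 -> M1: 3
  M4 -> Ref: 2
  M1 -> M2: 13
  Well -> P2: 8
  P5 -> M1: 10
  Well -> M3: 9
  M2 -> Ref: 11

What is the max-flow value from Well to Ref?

21

Augment Well→P5→M1→M4→Ref: bottleneck 2, flow now 2.
Augment Well→P5→M1→P1→Ref: bottleneck 8, flow now 10.
Augment Well→M3→M1→P1→Ref: bottleneck 3, flow now 13.
Augment Well→P2→M1→M2→Ref: bottleneck 8, flow now 21.
No augmenting path remains; maximum flow = 21.
In the residual graph, reachable from Well: {Well, P5, M3}.
Min-cut edges: Well→P2 (8), P5→M1 (10), M3→M1 (3); capacity 8 + 10 + 3 = 21.
This cut is saturated, so no flow can exceed 21.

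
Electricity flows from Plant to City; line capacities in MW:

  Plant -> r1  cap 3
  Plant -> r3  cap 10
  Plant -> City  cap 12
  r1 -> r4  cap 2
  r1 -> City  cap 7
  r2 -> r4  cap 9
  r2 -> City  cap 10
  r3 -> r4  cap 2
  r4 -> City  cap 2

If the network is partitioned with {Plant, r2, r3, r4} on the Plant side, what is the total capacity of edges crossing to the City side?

Edges leaving {Plant, r2, r3, r4}: Plant→r1 (3), Plant→City (12), r2→City (10), r4→City (2).
Cut capacity = 3 + 12 + 10 + 2 = 27.

27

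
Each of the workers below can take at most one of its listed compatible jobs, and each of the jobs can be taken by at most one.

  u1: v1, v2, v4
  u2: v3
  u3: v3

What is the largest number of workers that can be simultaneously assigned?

Unit-capacity flow: source→left, listed edges, right→sink; max matching = max flow.
Augmenting path u1→v1 (+1); matched 1.
Augmenting path u2→v3 (+1); matched 2.
No augmenting path remains; maximum matching = 2.
König certificate: {u1, v3} is a vertex cover of size 2 (every listed pair touches it), so no matching can be larger.

2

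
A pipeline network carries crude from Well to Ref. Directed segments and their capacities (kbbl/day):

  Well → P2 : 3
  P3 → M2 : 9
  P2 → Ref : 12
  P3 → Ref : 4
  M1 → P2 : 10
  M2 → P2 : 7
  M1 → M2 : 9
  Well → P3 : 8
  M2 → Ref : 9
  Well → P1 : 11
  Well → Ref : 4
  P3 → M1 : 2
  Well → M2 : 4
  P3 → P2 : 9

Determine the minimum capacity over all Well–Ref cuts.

19

Augment Well→Ref: bottleneck 4, flow now 4.
Augment Well→P3→Ref: bottleneck 4, flow now 8.
Augment Well→M2→Ref: bottleneck 4, flow now 12.
Augment Well→P2→Ref: bottleneck 3, flow now 15.
Augment Well→P3→M2→Ref: bottleneck 4, flow now 19.
No augmenting path remains; maximum flow = 19.
By max-flow min-cut, the minimum cut capacity equals the max flow.
In the residual graph, reachable from Well: {Well, P1}.
Min-cut edges: Well→P3 (8), Well→M2 (4), Well→P2 (3), Well→Ref (4); capacity 8 + 4 + 3 + 4 = 19.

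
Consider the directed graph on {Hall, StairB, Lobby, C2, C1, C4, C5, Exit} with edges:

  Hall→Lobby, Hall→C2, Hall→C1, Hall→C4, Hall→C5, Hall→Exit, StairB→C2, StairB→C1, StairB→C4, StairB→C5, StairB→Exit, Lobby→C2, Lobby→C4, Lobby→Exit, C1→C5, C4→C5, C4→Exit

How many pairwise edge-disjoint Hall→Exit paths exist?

3

Assign every edge capacity 1; by Menger, the answer equals the max flow.
Path Hall→Exit (+1); total 1.
Path Hall→Lobby→Exit (+1); total 2.
Path Hall→C4→Exit (+1); total 3.
No residual Hall→Exit path; max flow = 3.
Certifying cut of size 3: {Hall→C4, Hall→Exit, Hall→Lobby}.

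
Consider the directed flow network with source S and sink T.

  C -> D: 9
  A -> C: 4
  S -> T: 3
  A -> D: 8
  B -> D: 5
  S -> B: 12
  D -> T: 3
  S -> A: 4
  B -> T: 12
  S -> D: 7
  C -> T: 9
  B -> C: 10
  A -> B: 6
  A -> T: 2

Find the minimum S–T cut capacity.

22

Augment S→T: bottleneck 3, flow now 3.
Augment S→A→T: bottleneck 2, flow now 5.
Augment S→B→T: bottleneck 12, flow now 17.
Augment S→D→T: bottleneck 3, flow now 20.
Augment S→A→C→T: bottleneck 2, flow now 22.
No augmenting path remains; maximum flow = 22.
By max-flow min-cut, the minimum cut capacity equals the max flow.
In the residual graph, reachable from S: {S, D}.
Min-cut edges: S→A (4), S→B (12), S→T (3), D→T (3); capacity 4 + 12 + 3 + 3 = 22.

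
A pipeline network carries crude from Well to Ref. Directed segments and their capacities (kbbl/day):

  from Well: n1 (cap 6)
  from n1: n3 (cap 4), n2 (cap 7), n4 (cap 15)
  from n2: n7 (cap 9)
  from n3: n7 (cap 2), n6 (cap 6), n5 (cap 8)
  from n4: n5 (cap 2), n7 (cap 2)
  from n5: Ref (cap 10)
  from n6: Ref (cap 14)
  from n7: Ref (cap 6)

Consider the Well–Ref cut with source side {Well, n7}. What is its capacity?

Edges leaving {Well, n7}: Well→n1 (6), n7→Ref (6).
Cut capacity = 6 + 6 = 12.

12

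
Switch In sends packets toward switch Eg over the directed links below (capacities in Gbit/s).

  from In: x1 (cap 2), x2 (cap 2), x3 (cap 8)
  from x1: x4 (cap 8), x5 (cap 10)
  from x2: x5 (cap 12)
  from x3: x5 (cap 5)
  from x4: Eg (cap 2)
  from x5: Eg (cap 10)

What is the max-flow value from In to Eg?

9

Augment In→x1→x4→Eg: bottleneck 2, flow now 2.
Augment In→x2→x5→Eg: bottleneck 2, flow now 4.
Augment In→x3→x5→Eg: bottleneck 5, flow now 9.
No augmenting path remains; maximum flow = 9.
In the residual graph, reachable from In: {In, x3}.
Min-cut edges: In→x1 (2), In→x2 (2), x3→x5 (5); capacity 2 + 2 + 5 = 9.
This cut is saturated, so no flow can exceed 9.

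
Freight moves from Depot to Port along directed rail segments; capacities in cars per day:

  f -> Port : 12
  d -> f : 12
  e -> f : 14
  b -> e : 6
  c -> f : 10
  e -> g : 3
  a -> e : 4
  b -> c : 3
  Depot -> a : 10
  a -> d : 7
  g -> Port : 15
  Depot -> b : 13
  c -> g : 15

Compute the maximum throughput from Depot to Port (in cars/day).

Augment Depot→a→d→f→Port: bottleneck 7, flow now 7.
Augment Depot→a→e→f→Port: bottleneck 3, flow now 10.
Augment Depot→b→c→f→Port: bottleneck 2, flow now 12.
Augment Depot→b→c→g→Port: bottleneck 1, flow now 13.
Augment Depot→b→e→g→Port: bottleneck 3, flow now 16.
Augment Depot→b→e→f→c→g→Port: bottleneck 2, flow now 18. (uses reverse residual edge)
No augmenting path remains; maximum flow = 18.
In the residual graph, reachable from Depot: {Depot, a, b, d, e, f}.
Min-cut edges: b→c (3), e→g (3), f→Port (12); capacity 3 + 3 + 12 = 18.
This cut is saturated, so no flow can exceed 18.

18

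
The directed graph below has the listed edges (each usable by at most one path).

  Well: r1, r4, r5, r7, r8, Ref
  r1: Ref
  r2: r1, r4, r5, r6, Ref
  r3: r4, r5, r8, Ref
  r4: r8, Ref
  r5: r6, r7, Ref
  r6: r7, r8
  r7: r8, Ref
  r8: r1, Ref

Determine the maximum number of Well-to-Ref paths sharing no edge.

6

Assign every edge capacity 1; by Menger, the answer equals the max flow.
Path Well→Ref (+1); total 1.
Path Well→r1→Ref (+1); total 2.
Path Well→r4→Ref (+1); total 3.
Path Well→r5→Ref (+1); total 4.
Path Well→r7→Ref (+1); total 5.
Path Well→r8→Ref (+1); total 6.
No residual Well→Ref path; max flow = 6.
Certifying cut of size 6: {Well→Ref, Well→r1, Well→r4, Well→r5, Well→r7, Well→r8}.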